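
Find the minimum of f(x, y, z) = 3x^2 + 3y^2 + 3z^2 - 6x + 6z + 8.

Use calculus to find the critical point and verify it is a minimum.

f(x,y,z) = 3x^2 + 3y^2 + 3z^2 - 6x + 6z + 8
df/dx = 6x + (-6) = 0 => x = 1
df/dy = 6y + (0) = 0 => y = 0
df/dz = 6z + (6) = 0 => z = -1
f(1,0,-1) = 3*(1)^2 + 3*(0)^2 + 3*(-1)^2 + -6*(1) + 6*(-1) + 8 = 2
Hessian is diagonal with entries 6, 6, 6 > 0, confirmed minimum.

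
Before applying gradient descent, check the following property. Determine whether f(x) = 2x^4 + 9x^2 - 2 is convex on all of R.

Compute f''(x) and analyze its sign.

f(x) = 2x^4 + 9x^2 - 2
f'(x) = 8x^3 + 18x
f''(x) = 24x^2 + 18
f''(x) = 24x^2 + 18 >= 18 > 0 for all x
Therefore, f is convex on R.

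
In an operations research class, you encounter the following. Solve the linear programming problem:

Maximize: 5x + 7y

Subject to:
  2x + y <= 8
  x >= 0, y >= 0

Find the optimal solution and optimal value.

The feasible region has vertices at [(0, 0), (4, 0), (0, 8)].
Checking objective 5x + 7y at each vertex:
  (0, 0): 5*0 + 7*0 = 0
  (4, 0): 5*4 + 7*0 = 20
  (0, 8): 5*0 + 7*8 = 56
Maximum is 56 at (0, 8).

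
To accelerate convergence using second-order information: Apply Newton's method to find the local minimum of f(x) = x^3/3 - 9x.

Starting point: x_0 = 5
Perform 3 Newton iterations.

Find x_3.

f(x) = x^3/3 - 9x
f'(x) = x^2 - 9, f''(x) = 2x
Newton update: x_{n+1} = x_n - (x_n^2 - 9)/(2*x_n)
Step 1: x_0 = 5, f'=16, f''=10, x_1 = 17/5
Step 2: x_1 = 17/5, f'=64/25, f''=34/5, x_2 = 257/85
Step 3: x_2 = 257/85, f'=1024/7225, f''=514/85, x_3 = 65537/21845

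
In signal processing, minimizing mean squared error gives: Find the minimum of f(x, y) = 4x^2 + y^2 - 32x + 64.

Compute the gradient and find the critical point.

f(x,y) = 4x^2 + y^2 - 32x + 64
df/dx = 8x + (-32) = 0  =>  x = 4
df/dy = 2y + (0) = 0  =>  y = 0
f(4, 0) = 4*(4)^2 + 1*(0)^2 + -32*(4) + 64 = 0
Hessian is diagonal with entries 8, 2 > 0, so this is a minimum.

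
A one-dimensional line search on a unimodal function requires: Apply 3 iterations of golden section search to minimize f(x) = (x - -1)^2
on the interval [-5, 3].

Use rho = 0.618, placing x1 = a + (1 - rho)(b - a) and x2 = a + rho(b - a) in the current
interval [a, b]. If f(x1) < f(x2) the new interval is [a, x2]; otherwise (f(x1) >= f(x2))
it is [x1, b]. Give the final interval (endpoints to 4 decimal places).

Golden section search for min of f(x) = (x - -1)^2 on [-5, 3].
Each step: x1 = a + (1 - rho)(b - a), x2 = a + rho(b - a); if f(x1) < f(x2) keep [a, x2], otherwise keep [x1, b].
Step 1: [-5.0000, 3.0000], x1=-1.9440 (f=0.8911), x2=-0.0560 (f=0.8911); f(x1) = f(x2) (tie, not '<') => keep [-1.9440, 3.0000]
Step 2: [-1.9440, 3.0000], x1=-0.0554 (f=0.8923), x2=1.1114 (f=4.4580); f(x1) < f(x2) => keep [-1.9440, 1.1114]
Step 3: [-1.9440, 1.1114], x1=-0.7768 (f=0.0498), x2=-0.0558 (f=0.8916); f(x1) < f(x2) => keep [-1.9440, -0.0558]
Final interval: [-1.9440, -0.0558]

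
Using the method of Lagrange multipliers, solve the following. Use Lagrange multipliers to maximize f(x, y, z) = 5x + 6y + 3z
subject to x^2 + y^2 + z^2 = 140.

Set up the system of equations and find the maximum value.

Lagrange conditions: 5 = 2*lambda*x, 6 = 2*lambda*y, 3 = 2*lambda*z
So x:5 = y:6 = z:3, i.e. x = 5t, y = 6t, z = 3t
Constraint: t^2*(5^2 + 6^2 + 3^2) = 140
  t^2 * 70 = 140  =>  t = sqrt(2)
Maximum = 5*5t + 6*6t + 3*3t = 70*sqrt(2) = sqrt(9800)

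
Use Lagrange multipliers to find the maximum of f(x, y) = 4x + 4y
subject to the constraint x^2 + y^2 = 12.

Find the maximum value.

Set up Lagrange conditions: grad f = lambda * grad g
  4 = 2*lambda*x
  4 = 2*lambda*y
From these: x/y = 4/4, so x = 4t, y = 4t for some t.
Substitute into constraint: (4t)^2 + (4t)^2 = 12
  t^2 * 32 = 12
  t = sqrt(12/32)
Maximum = 4*x + 4*y = (4^2 + 4^2)*t = 32 * sqrt(12/32) = sqrt(384)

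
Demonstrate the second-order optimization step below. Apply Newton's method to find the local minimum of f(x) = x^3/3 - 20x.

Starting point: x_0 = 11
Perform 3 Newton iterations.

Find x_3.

f(x) = x^3/3 - 20x
f'(x) = x^2 - 20, f''(x) = 2x
Newton update: x_{n+1} = x_n - (x_n^2 - 20)/(2*x_n)
Step 1: x_0 = 11, f'=101, f''=22, x_1 = 141/22
Step 2: x_1 = 141/22, f'=10201/484, f''=141/11, x_2 = 29561/6204
Step 3: x_2 = 29561/6204, f'=104060401/38489616, f''=29561/3102, x_3 = 1643645041/366792888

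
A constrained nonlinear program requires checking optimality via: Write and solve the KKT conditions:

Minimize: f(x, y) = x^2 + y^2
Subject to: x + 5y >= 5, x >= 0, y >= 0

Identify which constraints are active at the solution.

KKT conditions for min x^2 + y^2 s.t. 1x + 5y >= 5, x >= 0, y >= 0:
Stationarity: 2x = mu*1 + mu_x, 2y = mu*5 + mu_y, with mu, mu_x, mu_y >= 0
Complementary slackness: mu*(x + 5y - 5) = 0, mu_x*x = 0, mu_y*y = 0
(0, 0) is infeasible (1*0 + 5*0 < 5), so if mu = 0 stationarity would force x = mu_x/2 >= 0, y = mu_y/2 >= 0 with mu_x*x = mu_y*y = 0, i.e. x = y = 0: contradiction. Hence mu > 0 and x + 5y = 5 is active.
Try x > 0, y > 0 (so mu_x = mu_y = 0): x = 1*mu/2, y = 5*mu/2
Substitute: 1*(1*mu/2) + 5*(5*mu/2) = 5
  mu*26/2 = 5 => mu = 5/13
x* = 5/26 > 0, y* = 25/26 > 0, consistent with mu_x = mu_y = 0.
f is convex and the constraints are linear, so this KKT point is the global minimum.
f* = 25/26
Active constraints: x + 5y >= 5 (holds with equality, mu = 5/13 > 0); x >= 0 and y >= 0 are inactive (mu_x = mu_y = 0).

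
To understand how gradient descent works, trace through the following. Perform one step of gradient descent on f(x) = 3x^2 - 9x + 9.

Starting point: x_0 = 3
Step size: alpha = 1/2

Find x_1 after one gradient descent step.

f(x) = 3x^2 - 9x + 9
f'(x) = 6x - 9
f'(3) = 6*3 + (-9) = 9
x_1 = x_0 - alpha * f'(x_0) = 3 - 1/2 * 9 = -3/2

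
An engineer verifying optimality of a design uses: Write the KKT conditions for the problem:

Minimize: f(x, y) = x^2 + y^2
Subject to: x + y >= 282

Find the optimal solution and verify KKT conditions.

KKT conditions for min x^2 + y^2 s.t. x + y >= 282:
Stationarity: 2x = mu, 2y = mu
So x = y = mu/2.
Complementary slackness: mu*(x + y - 282) = 0
Primal feasibility: x + y >= 282; dual feasibility: mu >= 0
If mu = 0 then x = y = 0, but 0 + 0 < 282 is infeasible, so the constraint is active.
Constraint active: x + y = 2*(mu/2) = 282 => mu = 282
x = y = 141, f = 39762
Verify: stationarity 2*141 = 282 = mu; primal 141 + 141 = 282 >= 282; dual mu = 282 >= 0; complementary slackness 282*(282 - 282) = 0. All KKT conditions hold.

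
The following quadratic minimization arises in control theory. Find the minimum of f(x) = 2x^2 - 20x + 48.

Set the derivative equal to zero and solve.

f(x) = 2x^2 - 20x + 48
f'(x) = 4x + (-20) = 0
x = 20/4 = 5
f(5) = -2
Since f''(x) = 4 > 0, this is a minimum.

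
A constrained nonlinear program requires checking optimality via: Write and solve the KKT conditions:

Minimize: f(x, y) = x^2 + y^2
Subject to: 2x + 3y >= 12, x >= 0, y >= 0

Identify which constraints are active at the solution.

KKT conditions for min x^2 + y^2 s.t. 2x + 3y >= 12, x >= 0, y >= 0:
Stationarity: 2x = mu*2 + mu_x, 2y = mu*3 + mu_y, with mu, mu_x, mu_y >= 0
Complementary slackness: mu*(2x + 3y - 12) = 0, mu_x*x = 0, mu_y*y = 0
(0, 0) is infeasible (2*0 + 3*0 < 12), so if mu = 0 stationarity would force x = mu_x/2 >= 0, y = mu_y/2 >= 0 with mu_x*x = mu_y*y = 0, i.e. x = y = 0: contradiction. Hence mu > 0 and 2x + 3y = 12 is active.
Try x > 0, y > 0 (so mu_x = mu_y = 0): x = 2*mu/2, y = 3*mu/2
Substitute: 2*(2*mu/2) + 3*(3*mu/2) = 12
  mu*13/2 = 12 => mu = 24/13
x* = 24/13 > 0, y* = 36/13 > 0, consistent with mu_x = mu_y = 0.
f is convex and the constraints are linear, so this KKT point is the global minimum.
f* = 144/13
Active constraints: 2x + 3y >= 12 (holds with equality, mu = 24/13 > 0); x >= 0 and y >= 0 are inactive (mu_x = mu_y = 0).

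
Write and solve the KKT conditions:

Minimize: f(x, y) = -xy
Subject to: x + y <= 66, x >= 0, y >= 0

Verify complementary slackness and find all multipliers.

Problem: min -xy s.t. x + y <= 66 (multiplier lambda), x >= 0 (mu_x), y >= 0 (mu_y)
KKT stationarity: -y + lambda - mu_x = 0, -x + lambda - mu_y = 0, with lambda, mu_x, mu_y >= 0
Complementary slackness: lambda*(x + y - 66) = 0, mu_x*x = 0, mu_y*y = 0
If lambda = 0: y = -mu_x <= 0 and x = -mu_y <= 0 force x = y = 0 with f = 0; but x = y = 33 is feasible with f = -1089 < 0, so this is not the minimum. Hence lambda > 0 and x + y = 66.
Try x > 0, y > 0 (so mu_x = mu_y = 0): y = lambda, x = lambda => x = y = lambda
x + y = 66 => 2*lambda = 66 => lambda = 33
x* = y* = 33 > 0, consistent with mu_x = mu_y = 0.
(Any feasible point with x = 0 or y = 0 has f = 0 > -1089, so the minimum is not on those boundaries.)
min(-xy) = -1089 (i.e. max xy = 1089)
Multipliers: lambda = 33, mu_x = 0, mu_y = 0
Complementary slackness: lambda*(x + y - 66) = 33*(33 + 33 - 66) = 0, mu_x*x = 0*33 = 0, mu_y*y = 0*33 = 0. Satisfied.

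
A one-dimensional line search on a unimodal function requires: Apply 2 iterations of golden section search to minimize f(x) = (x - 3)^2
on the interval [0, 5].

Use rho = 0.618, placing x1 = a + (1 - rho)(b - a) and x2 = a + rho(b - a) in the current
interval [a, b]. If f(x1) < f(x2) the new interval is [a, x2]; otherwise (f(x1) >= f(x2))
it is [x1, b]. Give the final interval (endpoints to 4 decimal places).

Golden section search for min of f(x) = (x - 3)^2 on [0, 5].
Each step: x1 = a + (1 - rho)(b - a), x2 = a + rho(b - a); if f(x1) < f(x2) keep [a, x2], otherwise keep [x1, b].
Step 1: [0.0000, 5.0000], x1=1.9100 (f=1.1881), x2=3.0900 (f=0.0081); f(x1) > f(x2) => keep [1.9100, 5.0000]
Step 2: [1.9100, 5.0000], x1=3.0904 (f=0.0082), x2=3.8196 (f=0.6718); f(x1) < f(x2) => keep [1.9100, 3.8196]
Final interval: [1.9100, 3.8196]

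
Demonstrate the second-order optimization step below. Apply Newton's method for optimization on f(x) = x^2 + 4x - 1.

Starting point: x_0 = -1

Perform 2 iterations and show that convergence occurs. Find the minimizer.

f(x) = x^2 + 4x - 1, f'(x) = 2x + (4), f''(x) = 2
Step 1: f'(-1) = 2, x_1 = -1 - 2/2 = -2
Step 2: f'(-2) = 0, x_2 = -2 (converged)
Newton's method converges in 1 step for quadratics.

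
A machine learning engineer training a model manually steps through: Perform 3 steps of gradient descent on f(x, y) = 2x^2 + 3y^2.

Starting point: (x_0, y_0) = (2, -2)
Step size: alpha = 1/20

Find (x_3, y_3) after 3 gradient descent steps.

f(x,y) = 2x^2 + 3y^2
grad_x = 4x + 0y, grad_y = 6y + 0x
Step 1: grad = (8, -12), (8/5, -7/5)
Step 2: grad = (32/5, -42/5), (32/25, -49/50)
Step 3: grad = (128/25, -147/25), (128/125, -343/500)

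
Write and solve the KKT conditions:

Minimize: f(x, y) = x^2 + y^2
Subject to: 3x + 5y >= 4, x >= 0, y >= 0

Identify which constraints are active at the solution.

KKT conditions for min x^2 + y^2 s.t. 3x + 5y >= 4, x >= 0, y >= 0:
Stationarity: 2x = mu*3 + mu_x, 2y = mu*5 + mu_y, with mu, mu_x, mu_y >= 0
Complementary slackness: mu*(3x + 5y - 4) = 0, mu_x*x = 0, mu_y*y = 0
(0, 0) is infeasible (3*0 + 5*0 < 4), so if mu = 0 stationarity would force x = mu_x/2 >= 0, y = mu_y/2 >= 0 with mu_x*x = mu_y*y = 0, i.e. x = y = 0: contradiction. Hence mu > 0 and 3x + 5y = 4 is active.
Try x > 0, y > 0 (so mu_x = mu_y = 0): x = 3*mu/2, y = 5*mu/2
Substitute: 3*(3*mu/2) + 5*(5*mu/2) = 4
  mu*34/2 = 4 => mu = 4/17
x* = 6/17 > 0, y* = 10/17 > 0, consistent with mu_x = mu_y = 0.
f is convex and the constraints are linear, so this KKT point is the global minimum.
f* = 8/17
Active constraints: 3x + 5y >= 4 (holds with equality, mu = 4/17 > 0); x >= 0 and y >= 0 are inactive (mu_x = mu_y = 0).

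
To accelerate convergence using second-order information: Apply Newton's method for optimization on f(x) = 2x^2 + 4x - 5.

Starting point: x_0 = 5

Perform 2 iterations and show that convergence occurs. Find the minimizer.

f(x) = 2x^2 + 4x - 5, f'(x) = 4x + (4), f''(x) = 4
Step 1: f'(5) = 24, x_1 = 5 - 24/4 = -1
Step 2: f'(-1) = 0, x_2 = -1 (converged)
Newton's method converges in 1 step for quadratics.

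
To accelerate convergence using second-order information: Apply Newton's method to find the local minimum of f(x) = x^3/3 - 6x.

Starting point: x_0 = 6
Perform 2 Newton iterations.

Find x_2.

f(x) = x^3/3 - 6x
f'(x) = x^2 - 6, f''(x) = 2x
Newton update: x_{n+1} = x_n - (x_n^2 - 6)/(2*x_n)
Step 1: x_0 = 6, f'=30, f''=12, x_1 = 7/2
Step 2: x_1 = 7/2, f'=25/4, f''=7, x_2 = 73/28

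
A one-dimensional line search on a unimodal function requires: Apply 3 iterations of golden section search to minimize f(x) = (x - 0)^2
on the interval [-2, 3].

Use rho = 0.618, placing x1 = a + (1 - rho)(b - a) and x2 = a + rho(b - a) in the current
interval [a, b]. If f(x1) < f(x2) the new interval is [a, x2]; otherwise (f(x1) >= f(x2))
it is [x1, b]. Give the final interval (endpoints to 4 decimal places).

Golden section search for min of f(x) = (x - 0)^2 on [-2, 3].
Each step: x1 = a + (1 - rho)(b - a), x2 = a + rho(b - a); if f(x1) < f(x2) keep [a, x2], otherwise keep [x1, b].
Step 1: [-2.0000, 3.0000], x1=-0.0900 (f=0.0081), x2=1.0900 (f=1.1881); f(x1) < f(x2) => keep [-2.0000, 1.0900]
Step 2: [-2.0000, 1.0900], x1=-0.8196 (f=0.6718), x2=-0.0904 (f=0.0082); f(x1) > f(x2) => keep [-0.8196, 1.0900]
Step 3: [-0.8196, 1.0900], x1=-0.0901 (f=0.0081), x2=0.3605 (f=0.1300); f(x1) < f(x2) => keep [-0.8196, 0.3605]
Final interval: [-0.8196, 0.3605]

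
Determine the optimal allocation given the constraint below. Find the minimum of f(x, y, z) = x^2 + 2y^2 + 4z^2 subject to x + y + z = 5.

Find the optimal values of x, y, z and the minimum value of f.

Using Lagrange multipliers on f = x^2 + 2y^2 + 4z^2 with constraint x + y + z = 5:
Conditions: 2*1*x = lambda, 2*2*y = lambda, 2*4*z = lambda
So x = lambda/2, y = lambda/4, z = lambda/8
Substituting into constraint: lambda * (7/8) = 5
lambda = 40/7
x = 20/7, y = 10/7, z = 5/7
Minimum value = 100/7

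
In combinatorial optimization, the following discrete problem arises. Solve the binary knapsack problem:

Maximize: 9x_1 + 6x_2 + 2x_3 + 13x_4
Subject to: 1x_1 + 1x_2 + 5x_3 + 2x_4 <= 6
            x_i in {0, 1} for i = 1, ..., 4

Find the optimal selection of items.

Items: item 1 (v=9, w=1), item 2 (v=6, w=1), item 3 (v=2, w=5), item 4 (v=13, w=2)
Capacity: 6
Checking all 16 subsets (w = total weight, v = total value):
  {}: w = 0, v = 0
  {1}: w = 1, v = 9
  {2}: w = 1, v = 6
  {3}: w = 5, v = 2
  {4}: w = 2, v = 13
  {1, 2}: w = 2, v = 15
  {1, 3}: w = 6, v = 11
  {1, 4}: w = 3, v = 22
  {2, 3}: w = 6, v = 8
  {2, 4}: w = 3, v = 19
  {3, 4}: w = 7 > 6, infeasible
  {1, 2, 3}: w = 7 > 6, infeasible
  {1, 2, 4}: w = 4, v = 28
  {1, 3, 4}: w = 8 > 6, infeasible
  {2, 3, 4}: w = 8 > 6, infeasible
  {1, 2, 3, 4}: w = 9 > 6, infeasible
Best feasible subset: items [1, 2, 4]
Total weight: 4 <= 6, total value: 28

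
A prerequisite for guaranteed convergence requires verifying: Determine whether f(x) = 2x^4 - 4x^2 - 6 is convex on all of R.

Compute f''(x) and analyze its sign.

f(x) = 2x^4 - 4x^2 - 6
f'(x) = 8x^3 + -8x
f''(x) = 24x^2 + -8
f''(0) = -8 < 0, so not convex near x = 0
Therefore, f is not globally convex on R.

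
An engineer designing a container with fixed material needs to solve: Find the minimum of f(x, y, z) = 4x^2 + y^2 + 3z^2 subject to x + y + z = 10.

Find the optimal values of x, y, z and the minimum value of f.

Using Lagrange multipliers on f = 4x^2 + y^2 + 3z^2 with constraint x + y + z = 10:
Conditions: 2*4*x = lambda, 2*1*y = lambda, 2*3*z = lambda
So x = lambda/8, y = lambda/2, z = lambda/6
Substituting into constraint: lambda * (19/24) = 10
lambda = 240/19
x = 30/19, y = 120/19, z = 40/19
Minimum value = 1200/19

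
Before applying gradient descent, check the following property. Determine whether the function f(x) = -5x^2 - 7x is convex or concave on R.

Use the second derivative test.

f(x) = -5x^2 - 7x
f'(x) = -10x - 7
f''(x) = -10
Since f''(x) = -10 < 0 for all x, f is concave on R.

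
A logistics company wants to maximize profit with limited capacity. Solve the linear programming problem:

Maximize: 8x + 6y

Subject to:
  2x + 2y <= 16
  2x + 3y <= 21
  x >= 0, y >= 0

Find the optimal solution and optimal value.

Feasible vertices: (0, 0), (0, 7), (3, 5), (8, 0)
Objective 8x + 6y at each:
  (0, 0): 0
  (0, 7): 42
  (3, 5): 54
  (8, 0): 64
Maximum is 64 at (8, 0).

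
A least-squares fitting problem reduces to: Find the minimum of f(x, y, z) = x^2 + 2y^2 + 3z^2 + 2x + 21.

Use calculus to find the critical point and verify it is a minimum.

f(x,y,z) = x^2 + 2y^2 + 3z^2 + 2x + 21
df/dx = 2x + (2) = 0 => x = -1
df/dy = 4y + (0) = 0 => y = 0
df/dz = 6z + (0) = 0 => z = 0
f(-1,0,0) = 1*(-1)^2 + 2*(0)^2 + 3*(0)^2 + 2*(-1) + 21 = 20
Hessian is diagonal with entries 2, 4, 6 > 0, confirmed minimum.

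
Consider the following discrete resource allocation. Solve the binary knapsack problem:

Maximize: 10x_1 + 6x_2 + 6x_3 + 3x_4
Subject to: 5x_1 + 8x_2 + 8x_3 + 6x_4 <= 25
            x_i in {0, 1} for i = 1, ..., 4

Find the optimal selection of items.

Items: item 1 (v=10, w=5), item 2 (v=6, w=8), item 3 (v=6, w=8), item 4 (v=3, w=6)
Capacity: 25
Checking all 16 subsets (w = total weight, v = total value):
  {}: w = 0, v = 0
  {1}: w = 5, v = 10
  {2}: w = 8, v = 6
  {3}: w = 8, v = 6
  {4}: w = 6, v = 3
  {1, 2}: w = 13, v = 16
  {1, 3}: w = 13, v = 16
  {1, 4}: w = 11, v = 13
  {2, 3}: w = 16, v = 12
  {2, 4}: w = 14, v = 9
  {3, 4}: w = 14, v = 9
  {1, 2, 3}: w = 21, v = 22
  {1, 2, 4}: w = 19, v = 19
  {1, 3, 4}: w = 19, v = 19
  {2, 3, 4}: w = 22, v = 15
  {1, 2, 3, 4}: w = 27 > 25, infeasible
Best feasible subset: items [1, 2, 3]
Total weight: 21 <= 25, total value: 22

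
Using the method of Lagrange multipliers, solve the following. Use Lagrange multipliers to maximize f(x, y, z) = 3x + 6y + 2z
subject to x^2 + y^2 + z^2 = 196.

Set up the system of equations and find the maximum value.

Lagrange conditions: 3 = 2*lambda*x, 6 = 2*lambda*y, 2 = 2*lambda*z
So x:3 = y:6 = z:2, i.e. x = 3t, y = 6t, z = 2t
Constraint: t^2*(3^2 + 6^2 + 2^2) = 196
  t^2 * 49 = 196  =>  t = sqrt(4)
Maximum = 3*3t + 6*6t + 2*2t = 49*sqrt(4) = 98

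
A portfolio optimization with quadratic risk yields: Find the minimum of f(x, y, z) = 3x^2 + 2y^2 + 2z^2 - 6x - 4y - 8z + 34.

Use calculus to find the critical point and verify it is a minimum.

f(x,y,z) = 3x^2 + 2y^2 + 2z^2 - 6x - 4y - 8z + 34
df/dx = 6x + (-6) = 0 => x = 1
df/dy = 4y + (-4) = 0 => y = 1
df/dz = 4z + (-8) = 0 => z = 2
f(1,1,2) = 3*(1)^2 + 2*(1)^2 + 2*(2)^2 + -6*(1) + -4*(1) + -8*(2) + 34 = 21
Hessian is diagonal with entries 6, 4, 4 > 0, confirmed minimum.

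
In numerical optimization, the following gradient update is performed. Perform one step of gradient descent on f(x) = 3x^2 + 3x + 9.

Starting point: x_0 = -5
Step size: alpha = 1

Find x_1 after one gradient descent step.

f(x) = 3x^2 + 3x + 9
f'(x) = 6x + 3
f'(-5) = 6*-5 + (3) = -27
x_1 = x_0 - alpha * f'(x_0) = -5 - 1 * -27 = 22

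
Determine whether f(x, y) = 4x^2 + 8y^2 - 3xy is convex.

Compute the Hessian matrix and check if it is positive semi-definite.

f(x,y) = 4x^2 + 8y^2 - 3xy
Hessian H = [[8, -3], [-3, 16]]
trace(H) = 24, det(H) = 119
Eigenvalues: (24 +/- sqrt(100)) / 2 = 17, 7
Since both eigenvalues > 0, f is convex.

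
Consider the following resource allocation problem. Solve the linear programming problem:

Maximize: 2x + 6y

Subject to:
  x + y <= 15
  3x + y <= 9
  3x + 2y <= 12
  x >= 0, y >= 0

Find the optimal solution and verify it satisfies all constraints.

Feasible vertices: (0, 0), (0, 6), (2, 3), (3, 0)
Objective 2x + 6y at each vertex:
  (0, 0): 0
  (0, 6): 36
  (2, 3): 22
  (3, 0): 6
Maximum is 36 at (0, 6).
Verify constraints at (x, y) = (0, 6):
  1*0 + 1*6 = 6 <= 15
  3*0 + 1*6 = 6 <= 9
  3*0 + 2*6 = 12 <= 12 (active)
  x = 0 >= 0, y = 6 >= 0. All constraints satisfied.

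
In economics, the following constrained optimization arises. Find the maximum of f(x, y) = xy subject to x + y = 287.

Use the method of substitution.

Substitute y = 287 - x into f(x,y) = xy:
g(x) = x(287 - x) = 287x - x^2
g'(x) = 287 - 2x = 0  =>  x = 287/2
y = 287 - 287/2 = 287/2
Maximum value = (287/2) * (287/2) = 82369/4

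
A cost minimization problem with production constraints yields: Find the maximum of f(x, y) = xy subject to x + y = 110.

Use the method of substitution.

Substitute y = 110 - x into f(x,y) = xy:
g(x) = x(110 - x) = 110x - x^2
g'(x) = 110 - 2x = 0  =>  x = 55
y = 110 - 55 = 55
Maximum value = 55 * 55 = 3025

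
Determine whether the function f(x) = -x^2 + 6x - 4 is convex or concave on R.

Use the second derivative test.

f(x) = -x^2 + 6x - 4
f'(x) = -2x + 6
f''(x) = -2
Since f''(x) = -2 < 0 for all x, f is concave on R.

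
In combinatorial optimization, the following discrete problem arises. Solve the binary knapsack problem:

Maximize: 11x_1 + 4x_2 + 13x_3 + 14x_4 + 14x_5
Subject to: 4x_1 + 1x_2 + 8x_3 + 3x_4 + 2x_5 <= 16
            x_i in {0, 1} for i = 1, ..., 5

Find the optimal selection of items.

Items: item 1 (v=11, w=4), item 2 (v=4, w=1), item 3 (v=13, w=8), item 4 (v=14, w=3), item 5 (v=14, w=2)
Capacity: 16
Checking all 32 subsets (w = total weight, v = total value):
  {}: w = 0, v = 0
  {1}: w = 4, v = 11
  {2}: w = 1, v = 4
  {3}: w = 8, v = 13
  {4}: w = 3, v = 14
  {5}: w = 2, v = 14
  {1, 2}: w = 5, v = 15
  {1, 3}: w = 12, v = 24
  {1, 4}: w = 7, v = 25
  {1, 5}: w = 6, v = 25
  {2, 3}: w = 9, v = 17
  {2, 4}: w = 4, v = 18
  {2, 5}: w = 3, v = 18
  {3, 4}: w = 11, v = 27
  {3, 5}: w = 10, v = 27
  {4, 5}: w = 5, v = 28
  {1, 2, 3}: w = 13, v = 28
  {1, 2, 4}: w = 8, v = 29
  {1, 2, 5}: w = 7, v = 29
  {1, 3, 4}: w = 15, v = 38
  {1, 3, 5}: w = 14, v = 38
  {1, 4, 5}: w = 9, v = 39
  {2, 3, 4}: w = 12, v = 31
  {2, 3, 5}: w = 11, v = 31
  {2, 4, 5}: w = 6, v = 32
  {3, 4, 5}: w = 13, v = 41
  {1, 2, 3, 4}: w = 16, v = 42
  {1, 2, 3, 5}: w = 15, v = 42
  {1, 2, 4, 5}: w = 10, v = 43
  {1, 3, 4, 5}: w = 17 > 16, infeasible
  {2, 3, 4, 5}: w = 14, v = 45
  {1, 2, 3, 4, 5}: w = 18 > 16, infeasible
Best feasible subset: items [2, 3, 4, 5]
Total weight: 14 <= 16, total value: 45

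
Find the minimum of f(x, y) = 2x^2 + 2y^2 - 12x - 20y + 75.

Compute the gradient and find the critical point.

f(x,y) = 2x^2 + 2y^2 - 12x - 20y + 75
df/dx = 4x + (-12) = 0  =>  x = 3
df/dy = 4y + (-20) = 0  =>  y = 5
f(3, 5) = 2*(3)^2 + 2*(5)^2 + -12*(3) + -20*(5) + 75 = 7
Hessian is diagonal with entries 4, 4 > 0, so this is a minimum.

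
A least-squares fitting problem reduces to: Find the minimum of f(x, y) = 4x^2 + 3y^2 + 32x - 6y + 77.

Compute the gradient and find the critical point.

f(x,y) = 4x^2 + 3y^2 + 32x - 6y + 77
df/dx = 8x + (32) = 0  =>  x = -4
df/dy = 6y + (-6) = 0  =>  y = 1
f(-4, 1) = 4*(-4)^2 + 3*(1)^2 + 32*(-4) + -6*(1) + 77 = 10
Hessian is diagonal with entries 8, 6 > 0, so this is a minimum.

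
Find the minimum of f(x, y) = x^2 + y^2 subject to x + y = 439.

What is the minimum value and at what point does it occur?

Substitute y = 439 - x into f(x,y) = x^2 + y^2:
g(x) = x^2 + (439 - x)^2 = 2x^2 - 878x + 192721
g'(x) = 4x - 878 = 0  =>  x = 439/2
y = 439 - 439/2 = 439/2
Minimum value = (439/2)^2 + (439/2)^2 = 192721/2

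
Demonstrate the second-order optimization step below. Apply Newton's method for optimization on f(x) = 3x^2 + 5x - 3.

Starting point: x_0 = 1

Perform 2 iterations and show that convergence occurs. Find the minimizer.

f(x) = 3x^2 + 5x - 3, f'(x) = 6x + (5), f''(x) = 6
Step 1: f'(1) = 11, x_1 = 1 - 11/6 = -5/6
Step 2: f'(-5/6) = 0, x_2 = -5/6 (converged)
Newton's method converges in 1 step for quadratics.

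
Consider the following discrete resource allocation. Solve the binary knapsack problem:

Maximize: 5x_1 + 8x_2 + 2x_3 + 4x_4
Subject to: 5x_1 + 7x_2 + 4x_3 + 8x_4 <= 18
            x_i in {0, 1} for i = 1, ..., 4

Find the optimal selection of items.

Items: item 1 (v=5, w=5), item 2 (v=8, w=7), item 3 (v=2, w=4), item 4 (v=4, w=8)
Capacity: 18
Checking all 16 subsets (w = total weight, v = total value):
  {}: w = 0, v = 0
  {1}: w = 5, v = 5
  {2}: w = 7, v = 8
  {3}: w = 4, v = 2
  {4}: w = 8, v = 4
  {1, 2}: w = 12, v = 13
  {1, 3}: w = 9, v = 7
  {1, 4}: w = 13, v = 9
  {2, 3}: w = 11, v = 10
  {2, 4}: w = 15, v = 12
  {3, 4}: w = 12, v = 6
  {1, 2, 3}: w = 16, v = 15
  {1, 2, 4}: w = 20 > 18, infeasible
  {1, 3, 4}: w = 17, v = 11
  {2, 3, 4}: w = 19 > 18, infeasible
  {1, 2, 3, 4}: w = 24 > 18, infeasible
Best feasible subset: items [1, 2, 3]
Total weight: 16 <= 18, total value: 15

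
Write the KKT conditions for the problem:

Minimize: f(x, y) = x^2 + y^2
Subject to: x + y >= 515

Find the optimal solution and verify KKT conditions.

KKT conditions for min x^2 + y^2 s.t. x + y >= 515:
Stationarity: 2x = mu, 2y = mu
So x = y = mu/2.
Complementary slackness: mu*(x + y - 515) = 0
Primal feasibility: x + y >= 515; dual feasibility: mu >= 0
If mu = 0 then x = y = 0, but 0 + 0 < 515 is infeasible, so the constraint is active.
Constraint active: x + y = 2*(mu/2) = 515 => mu = 515
x = y = 515/2, f = 265225/2
Verify: stationarity 2*(515/2) = 515 = mu; primal 515/2 + 515/2 = 515 >= 515; dual mu = 515 >= 0; complementary slackness 515*(515 - 515) = 0. All KKT conditions hold.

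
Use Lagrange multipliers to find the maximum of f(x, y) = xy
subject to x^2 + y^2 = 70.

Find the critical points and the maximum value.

Lagrange conditions: y = 2*lambda*x and x = 2*lambda*y
If x = 0 then y = 0, violating the constraint, so x, y != 0.
Dividing: y/x = x/y => x^2 = y^2 => y = x or y = -x
Constraint: 2x^2 = 70 => x^2 = 35 => x = +/-sqrt(35)
Critical points: (sqrt(35), sqrt(35)), (-sqrt(35), -sqrt(35)), (sqrt(35), -sqrt(35)), (-sqrt(35), sqrt(35))
  y = x:  xy = x^2 = 35  at (sqrt(35), sqrt(35)) and (-sqrt(35), -sqrt(35))
  y = -x: xy = -x^2 = -35 at (sqrt(35), -sqrt(35)) and (-sqrt(35), sqrt(35))
Maximum xy = 35 at (sqrt(35), sqrt(35)) and (-sqrt(35), -sqrt(35))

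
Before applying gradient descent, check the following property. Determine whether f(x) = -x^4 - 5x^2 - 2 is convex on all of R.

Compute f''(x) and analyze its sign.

f(x) = -x^4 - 5x^2 - 2
f'(x) = -4x^3 + -10x
f''(x) = -12x^2 + -10
f''(x) = -12x^2 + -10 <= -10 < 0 for all x
Therefore, f is concave on R.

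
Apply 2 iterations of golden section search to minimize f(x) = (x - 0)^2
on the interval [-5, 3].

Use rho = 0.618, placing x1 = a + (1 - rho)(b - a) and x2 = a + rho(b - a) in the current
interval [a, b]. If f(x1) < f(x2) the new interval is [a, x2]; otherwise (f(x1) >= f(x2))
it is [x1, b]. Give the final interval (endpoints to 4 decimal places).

Golden section search for min of f(x) = (x - 0)^2 on [-5, 3].
Each step: x1 = a + (1 - rho)(b - a), x2 = a + rho(b - a); if f(x1) < f(x2) keep [a, x2], otherwise keep [x1, b].
Step 1: [-5.0000, 3.0000], x1=-1.9440 (f=3.7791), x2=-0.0560 (f=0.0031); f(x1) > f(x2) => keep [-1.9440, 3.0000]
Step 2: [-1.9440, 3.0000], x1=-0.0554 (f=0.0031), x2=1.1114 (f=1.2352); f(x1) < f(x2) => keep [-1.9440, 1.1114]
Final interval: [-1.9440, 1.1114]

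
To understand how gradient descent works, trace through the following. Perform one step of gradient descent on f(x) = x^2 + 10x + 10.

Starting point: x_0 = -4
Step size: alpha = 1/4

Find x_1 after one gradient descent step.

f(x) = x^2 + 10x + 10
f'(x) = 2x + 10
f'(-4) = 2*-4 + (10) = 2
x_1 = x_0 - alpha * f'(x_0) = -4 - 1/4 * 2 = -9/2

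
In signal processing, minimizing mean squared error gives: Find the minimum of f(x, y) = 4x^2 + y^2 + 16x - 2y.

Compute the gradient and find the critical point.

f(x,y) = 4x^2 + y^2 + 16x - 2y
df/dx = 8x + (16) = 0  =>  x = -2
df/dy = 2y + (-2) = 0  =>  y = 1
f(-2, 1) = 4*(-2)^2 + 1*(1)^2 + 16*(-2) + -2*(1) = -17
Hessian is diagonal with entries 8, 2 > 0, so this is a minimum.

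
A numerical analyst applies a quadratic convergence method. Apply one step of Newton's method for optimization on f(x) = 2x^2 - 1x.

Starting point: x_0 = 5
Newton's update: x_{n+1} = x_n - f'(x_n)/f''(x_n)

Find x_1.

f(x) = 2x^2 - 1x
f'(x) = 4x + (-1), f''(x) = 4
Newton step: x_1 = x_0 - f'(x_0)/f''(x_0)
f'(5) = 19
x_1 = 5 - 19/4 = 1/4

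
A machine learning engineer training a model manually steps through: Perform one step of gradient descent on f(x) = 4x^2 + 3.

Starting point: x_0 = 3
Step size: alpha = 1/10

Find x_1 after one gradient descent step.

f(x) = 4x^2 + 3
f'(x) = 8x + 0
f'(3) = 8*3 + (0) = 24
x_1 = x_0 - alpha * f'(x_0) = 3 - 1/10 * 24 = 3/5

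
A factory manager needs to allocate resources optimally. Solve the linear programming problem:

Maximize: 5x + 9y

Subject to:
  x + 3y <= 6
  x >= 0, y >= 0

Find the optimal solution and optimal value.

The feasible region has vertices at [(0, 0), (6, 0), (0, 2)].
Checking objective 5x + 9y at each vertex:
  (0, 0): 5*0 + 9*0 = 0
  (6, 0): 5*6 + 9*0 = 30
  (0, 2): 5*0 + 9*2 = 18
Maximum is 30 at (6, 0).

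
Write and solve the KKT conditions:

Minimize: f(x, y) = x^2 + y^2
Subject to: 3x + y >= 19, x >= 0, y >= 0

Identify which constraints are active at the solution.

KKT conditions for min x^2 + y^2 s.t. 3x + 1y >= 19, x >= 0, y >= 0:
Stationarity: 2x = mu*3 + mu_x, 2y = mu*1 + mu_y, with mu, mu_x, mu_y >= 0
Complementary slackness: mu*(3x + y - 19) = 0, mu_x*x = 0, mu_y*y = 0
(0, 0) is infeasible (3*0 + 1*0 < 19), so if mu = 0 stationarity would force x = mu_x/2 >= 0, y = mu_y/2 >= 0 with mu_x*x = mu_y*y = 0, i.e. x = y = 0: contradiction. Hence mu > 0 and 3x + y = 19 is active.
Try x > 0, y > 0 (so mu_x = mu_y = 0): x = 3*mu/2, y = 1*mu/2
Substitute: 3*(3*mu/2) + 1*(1*mu/2) = 19
  mu*10/2 = 19 => mu = 19/5
x* = 57/10 > 0, y* = 19/10 > 0, consistent with mu_x = mu_y = 0.
f is convex and the constraints are linear, so this KKT point is the global minimum.
f* = 361/10
Active constraints: 3x + y >= 19 (holds with equality, mu = 19/5 > 0); x >= 0 and y >= 0 are inactive (mu_x = mu_y = 0).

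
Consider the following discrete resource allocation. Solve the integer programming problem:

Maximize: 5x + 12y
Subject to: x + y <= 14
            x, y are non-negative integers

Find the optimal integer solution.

Objective: 5x + 12y, constraint: x + y <= 14
Coefficient of y is 12 > coefficient of x is 5, so allocate the entire budget to y.
Optimal: x = 0, y = 14, value = 168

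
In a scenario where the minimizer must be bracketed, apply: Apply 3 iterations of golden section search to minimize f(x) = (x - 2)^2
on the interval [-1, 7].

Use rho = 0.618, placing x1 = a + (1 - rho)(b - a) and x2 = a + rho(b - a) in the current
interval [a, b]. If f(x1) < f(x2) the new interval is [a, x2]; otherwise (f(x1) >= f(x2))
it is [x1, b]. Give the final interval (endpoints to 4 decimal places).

Golden section search for min of f(x) = (x - 2)^2 on [-1, 7].
Each step: x1 = a + (1 - rho)(b - a), x2 = a + rho(b - a); if f(x1) < f(x2) keep [a, x2], otherwise keep [x1, b].
Step 1: [-1.0000, 7.0000], x1=2.0560 (f=0.0031), x2=3.9440 (f=3.7791); f(x1) < f(x2) => keep [-1.0000, 3.9440]
Step 2: [-1.0000, 3.9440], x1=0.8886 (f=1.2352), x2=2.0554 (f=0.0031); f(x1) > f(x2) => keep [0.8886, 3.9440]
Step 3: [0.8886, 3.9440], x1=2.0558 (f=0.0031), x2=2.7768 (f=0.6035); f(x1) < f(x2) => keep [0.8886, 2.7768]
Final interval: [0.8886, 2.7768]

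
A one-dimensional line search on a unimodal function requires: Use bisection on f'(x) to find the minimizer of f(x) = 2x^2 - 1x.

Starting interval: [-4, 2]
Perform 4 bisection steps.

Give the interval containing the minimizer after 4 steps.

Finding critical point of f(x) = 2x^2 - 1x using bisection on f'(x) = 4x + -1.
f'(x) = 0 when x = 1/4.
Starting interval: [-4, 2]
Step 1: mid = -1, f'(mid) = -5, new interval = [-1, 2]
Step 2: mid = 1/2, f'(mid) = 1, new interval = [-1, 1/2]
Step 3: mid = -1/4, f'(mid) = -2, new interval = [-1/4, 1/2]
Step 4: mid = 1/8, f'(mid) = -1/2, new interval = [1/8, 1/2]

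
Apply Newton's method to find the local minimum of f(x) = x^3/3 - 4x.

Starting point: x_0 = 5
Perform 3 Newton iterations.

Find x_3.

f(x) = x^3/3 - 4x
f'(x) = x^2 - 4, f''(x) = 2x
Newton update: x_{n+1} = x_n - (x_n^2 - 4)/(2*x_n)
Step 1: x_0 = 5, f'=21, f''=10, x_1 = 29/10
Step 2: x_1 = 29/10, f'=441/100, f''=29/5, x_2 = 1241/580
Step 3: x_2 = 1241/580, f'=194481/336400, f''=1241/290, x_3 = 2885681/1439560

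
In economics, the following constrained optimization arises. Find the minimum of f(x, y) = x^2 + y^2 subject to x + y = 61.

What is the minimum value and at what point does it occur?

Substitute y = 61 - x into f(x,y) = x^2 + y^2:
g(x) = x^2 + (61 - x)^2 = 2x^2 - 122x + 3721
g'(x) = 4x - 122 = 0  =>  x = 61/2
y = 61 - 61/2 = 61/2
Minimum value = (61/2)^2 + (61/2)^2 = 3721/2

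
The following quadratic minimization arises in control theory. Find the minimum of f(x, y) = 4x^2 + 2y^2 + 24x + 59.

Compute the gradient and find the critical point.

f(x,y) = 4x^2 + 2y^2 + 24x + 59
df/dx = 8x + (24) = 0  =>  x = -3
df/dy = 4y + (0) = 0  =>  y = 0
f(-3, 0) = 4*(-3)^2 + 2*(0)^2 + 24*(-3) + 59 = 23
Hessian is diagonal with entries 8, 4 > 0, so this is a minimum.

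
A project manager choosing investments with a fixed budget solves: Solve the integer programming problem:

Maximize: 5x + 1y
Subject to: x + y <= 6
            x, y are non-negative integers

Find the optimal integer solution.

Objective: 5x + 1y, constraint: x + y <= 6
Coefficient of x is 5 >= coefficient of y is 1, so allocate the entire budget to x.
Optimal: x = 6, y = 0, value = 30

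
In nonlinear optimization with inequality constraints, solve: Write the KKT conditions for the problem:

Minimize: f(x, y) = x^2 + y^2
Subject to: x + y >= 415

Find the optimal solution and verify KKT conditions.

KKT conditions for min x^2 + y^2 s.t. x + y >= 415:
Stationarity: 2x = mu, 2y = mu
So x = y = mu/2.
Complementary slackness: mu*(x + y - 415) = 0
Primal feasibility: x + y >= 415; dual feasibility: mu >= 0
If mu = 0 then x = y = 0, but 0 + 0 < 415 is infeasible, so the constraint is active.
Constraint active: x + y = 2*(mu/2) = 415 => mu = 415
x = y = 415/2, f = 172225/2
Verify: stationarity 2*(415/2) = 415 = mu; primal 415/2 + 415/2 = 415 >= 415; dual mu = 415 >= 0; complementary slackness 415*(415 - 415) = 0. All KKT conditions hold.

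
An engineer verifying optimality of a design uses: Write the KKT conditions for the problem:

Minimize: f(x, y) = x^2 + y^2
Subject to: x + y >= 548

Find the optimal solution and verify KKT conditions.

KKT conditions for min x^2 + y^2 s.t. x + y >= 548:
Stationarity: 2x = mu, 2y = mu
So x = y = mu/2.
Complementary slackness: mu*(x + y - 548) = 0
Primal feasibility: x + y >= 548; dual feasibility: mu >= 0
If mu = 0 then x = y = 0, but 0 + 0 < 548 is infeasible, so the constraint is active.
Constraint active: x + y = 2*(mu/2) = 548 => mu = 548
x = y = 274, f = 150152
Verify: stationarity 2*274 = 548 = mu; primal 274 + 274 = 548 >= 548; dual mu = 548 >= 0; complementary slackness 548*(548 - 548) = 0. All KKT conditions hold.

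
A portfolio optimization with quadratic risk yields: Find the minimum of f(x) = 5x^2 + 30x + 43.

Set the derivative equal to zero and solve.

f(x) = 5x^2 + 30x + 43
f'(x) = 10x + (30) = 0
x = -30/10 = -3
f(-3) = -2
Since f''(x) = 10 > 0, this is a minimum.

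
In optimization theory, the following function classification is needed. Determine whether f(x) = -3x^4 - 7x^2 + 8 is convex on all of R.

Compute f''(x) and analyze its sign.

f(x) = -3x^4 - 7x^2 + 8
f'(x) = -12x^3 + -14x
f''(x) = -36x^2 + -14
f''(x) = -36x^2 + -14 <= -14 < 0 for all x
Therefore, f is concave on R.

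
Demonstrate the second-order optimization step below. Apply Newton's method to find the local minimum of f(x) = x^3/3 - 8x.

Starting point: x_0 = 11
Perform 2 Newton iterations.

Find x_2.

f(x) = x^3/3 - 8x
f'(x) = x^2 - 8, f''(x) = 2x
Newton update: x_{n+1} = x_n - (x_n^2 - 8)/(2*x_n)
Step 1: x_0 = 11, f'=113, f''=22, x_1 = 129/22
Step 2: x_1 = 129/22, f'=12769/484, f''=129/11, x_2 = 20513/5676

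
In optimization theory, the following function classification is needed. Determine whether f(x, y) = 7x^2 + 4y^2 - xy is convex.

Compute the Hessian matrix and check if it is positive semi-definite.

f(x,y) = 7x^2 + 4y^2 - xy
Hessian H = [[14, -1], [-1, 8]]
trace(H) = 22, det(H) = 111
Eigenvalues: (22 +/- sqrt(40)) / 2 = 14.16, 7.838
Since both eigenvalues > 0, f is convex.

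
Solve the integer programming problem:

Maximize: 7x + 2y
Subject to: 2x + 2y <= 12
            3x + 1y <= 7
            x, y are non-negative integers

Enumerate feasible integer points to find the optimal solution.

Constraint 1: 2x + 2y <= 12
Constraint 2: 3x + 1y <= 7
Feasible x range (need y >= 0): 0 <= x <= min(12/2, 7/3) => x in {0, ..., 2}.
Enumerate feasible integer points row by row (the coefficient of y is 2 > 0, so for each x the largest feasible y gives the best value):
  x = 0: y <= min((12 - 2*0)/2, (7 - 3*0)/1) => y in {0, ..., 6}; best 7*0 + 2*6 = 12
  x = 1: y <= min((12 - 2*1)/2, (7 - 3*1)/1) => y in {0, ..., 4}; best 7*1 + 2*4 = 15
  x = 2: y <= min((12 - 2*2)/2, (7 - 3*2)/1) => y in {0, ..., 1}; best 7*2 + 2*1 = 16
The maximum 7x + 2y = 16 is achieved at x = 2, y = 1.
Check: 2*2 + 2*1 = 6 <= 12 and 3*2 + 1*1 = 7 <= 7.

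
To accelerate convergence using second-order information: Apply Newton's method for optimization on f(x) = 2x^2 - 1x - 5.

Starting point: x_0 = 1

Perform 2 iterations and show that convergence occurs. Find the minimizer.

f(x) = 2x^2 - 1x - 5, f'(x) = 4x + (-1), f''(x) = 4
Step 1: f'(1) = 3, x_1 = 1 - 3/4 = 1/4
Step 2: f'(1/4) = 0, x_2 = 1/4 (converged)
Newton's method converges in 1 step for quadratics.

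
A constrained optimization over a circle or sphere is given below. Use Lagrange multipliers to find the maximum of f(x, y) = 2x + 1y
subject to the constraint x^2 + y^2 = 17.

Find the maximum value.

Set up Lagrange conditions: grad f = lambda * grad g
  2 = 2*lambda*x
  1 = 2*lambda*y
From these: x/y = 2/1, so x = 2t, y = 1t for some t.
Substitute into constraint: (2t)^2 + (1t)^2 = 17
  t^2 * 5 = 17
  t = sqrt(17/5)
Maximum = 2*x + 1*y = (2^2 + 1^2)*t = 5 * sqrt(17/5) = sqrt(85)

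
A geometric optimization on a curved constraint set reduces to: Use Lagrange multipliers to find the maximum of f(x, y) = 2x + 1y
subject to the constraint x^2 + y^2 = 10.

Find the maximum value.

Set up Lagrange conditions: grad f = lambda * grad g
  2 = 2*lambda*x
  1 = 2*lambda*y
From these: x/y = 2/1, so x = 2t, y = 1t for some t.
Substitute into constraint: (2t)^2 + (1t)^2 = 10
  t^2 * 5 = 10
  t = sqrt(10/5)
Maximum = 2*x + 1*y = (2^2 + 1^2)*t = 5 * sqrt(10/5) = sqrt(50)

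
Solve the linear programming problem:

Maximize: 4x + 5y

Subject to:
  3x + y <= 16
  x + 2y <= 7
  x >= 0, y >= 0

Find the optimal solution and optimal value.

Feasible vertices: (0, 0), (0, 7/2), (5, 1), (16/3, 0)
Objective 4x + 5y at each:
  (0, 0): 0
  (0, 7/2): 35/2
  (5, 1): 25
  (16/3, 0): 64/3
Maximum is 25 at (5, 1).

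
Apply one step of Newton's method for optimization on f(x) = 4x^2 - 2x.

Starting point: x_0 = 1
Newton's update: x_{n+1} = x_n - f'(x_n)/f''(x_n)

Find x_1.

f(x) = 4x^2 - 2x
f'(x) = 8x + (-2), f''(x) = 8
Newton step: x_1 = x_0 - f'(x_0)/f''(x_0)
f'(1) = 6
x_1 = 1 - 6/8 = 1/4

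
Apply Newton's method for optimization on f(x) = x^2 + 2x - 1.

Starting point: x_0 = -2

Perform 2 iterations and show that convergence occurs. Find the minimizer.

f(x) = x^2 + 2x - 1, f'(x) = 2x + (2), f''(x) = 2
Step 1: f'(-2) = -2, x_1 = -2 - -2/2 = -1
Step 2: f'(-1) = 0, x_2 = -1 (converged)
Newton's method converges in 1 step for quadratics.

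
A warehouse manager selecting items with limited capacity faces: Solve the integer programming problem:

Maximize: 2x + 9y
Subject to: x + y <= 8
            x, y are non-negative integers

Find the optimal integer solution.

Objective: 2x + 9y, constraint: x + y <= 8
Coefficient of y is 9 > coefficient of x is 2, so allocate the entire budget to y.
Optimal: x = 0, y = 8, value = 72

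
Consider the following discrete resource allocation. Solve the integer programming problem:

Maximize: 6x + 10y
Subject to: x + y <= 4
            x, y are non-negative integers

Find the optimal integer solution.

Objective: 6x + 10y, constraint: x + y <= 4
Coefficient of y is 10 > coefficient of x is 6, so allocate the entire budget to y.
Optimal: x = 0, y = 4, value = 40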